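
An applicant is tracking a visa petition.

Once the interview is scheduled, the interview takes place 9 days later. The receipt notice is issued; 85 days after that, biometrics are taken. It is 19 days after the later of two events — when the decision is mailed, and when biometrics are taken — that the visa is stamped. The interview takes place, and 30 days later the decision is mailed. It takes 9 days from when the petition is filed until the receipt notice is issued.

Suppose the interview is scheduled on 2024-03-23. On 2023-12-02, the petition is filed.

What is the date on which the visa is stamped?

The interview is scheduled: Mar 23, 2024.
The interview takes place: Mar 23, 2024 + 9 days = Apr 1, 2024.
The decision is mailed: Apr 1, 2024 + 30 days = May 1, 2024.
The petition is filed: Dec 2, 2023.
The receipt notice is issued: Dec 2, 2023 + 9 days = Dec 11, 2023.
Biometrics are taken: Dec 11, 2023 + 85 days = Mar 5, 2024.
Both prerequisites met — the decision is mailed (May 1, 2024), biometrics are taken (Mar 5, 2024); the later is May 1, 2024.
The visa is stamped: May 1, 2024 + 19 days = May 20, 2024.

2024-05-20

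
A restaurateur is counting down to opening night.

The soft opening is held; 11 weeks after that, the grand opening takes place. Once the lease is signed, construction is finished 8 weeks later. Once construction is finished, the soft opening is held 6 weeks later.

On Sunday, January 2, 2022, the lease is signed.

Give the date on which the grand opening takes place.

The lease is signed: Jan 2, 2022.
Construction is finished: Jan 2, 2022 + 8 weeks = Feb 27, 2022.
The soft opening is held: Feb 27, 2022 + 6 weeks = Apr 10, 2022.
The grand opening takes place: Apr 10, 2022 + 11 weeks = Jun 26, 2022.

Sunday, June 26, 2022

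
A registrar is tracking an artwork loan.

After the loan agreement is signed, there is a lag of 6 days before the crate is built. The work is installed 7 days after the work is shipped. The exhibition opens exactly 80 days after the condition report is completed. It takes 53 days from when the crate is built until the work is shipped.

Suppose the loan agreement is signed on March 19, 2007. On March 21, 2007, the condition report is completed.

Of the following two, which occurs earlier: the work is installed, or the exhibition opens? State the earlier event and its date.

The loan agreement is signed: Mar 19, 2007.
The crate is built: Mar 19, 2007 + 6 days = Mar 25, 2007.
The work is shipped: Mar 25, 2007 + 53 days = May 17, 2007.
The work is installed: May 17, 2007 + 7 days = May 24, 2007.
The condition report is completed: Mar 21, 2007.
The exhibition opens: Mar 21, 2007 + 80 days = Jun 9, 2007.
Comparing: the work is installed on May 24, 2007 vs the exhibition opens on Jun 9, 2007. Earlier: the work is installed.

The work is installed — May 24, 2007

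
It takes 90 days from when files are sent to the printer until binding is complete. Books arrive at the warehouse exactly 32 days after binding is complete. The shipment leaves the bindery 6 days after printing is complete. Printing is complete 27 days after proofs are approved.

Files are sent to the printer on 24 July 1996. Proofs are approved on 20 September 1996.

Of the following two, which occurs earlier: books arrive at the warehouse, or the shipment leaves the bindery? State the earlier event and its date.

The shipment leaves the bindery — 23 October 1996

Files are sent to the printer: Jul 24, 1996.
Binding is complete: Jul 24, 1996 + 90 days = Oct 22, 1996.
Books arrive at the warehouse: Oct 22, 1996 + 32 days = Nov 23, 1996.
Proofs are approved: Sep 20, 1996.
Printing is complete: Sep 20, 1996 + 27 days = Oct 17, 1996.
The shipment leaves the bindery: Oct 17, 1996 + 6 days = Oct 23, 1996.
Comparing: books arrive at the warehouse on Nov 23, 1996 vs the shipment leaves the bindery on Oct 23, 1996. Earlier: the shipment leaves the bindery.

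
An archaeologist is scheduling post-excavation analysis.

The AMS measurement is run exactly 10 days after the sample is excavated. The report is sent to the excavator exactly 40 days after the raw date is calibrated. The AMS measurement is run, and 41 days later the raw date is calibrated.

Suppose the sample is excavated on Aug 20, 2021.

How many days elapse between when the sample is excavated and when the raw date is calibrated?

51 days

Causal path: the sample is excavated → the AMS measurement is run → the raw date is calibrated.
Total delay along the path: 10 + 41 = 51 days.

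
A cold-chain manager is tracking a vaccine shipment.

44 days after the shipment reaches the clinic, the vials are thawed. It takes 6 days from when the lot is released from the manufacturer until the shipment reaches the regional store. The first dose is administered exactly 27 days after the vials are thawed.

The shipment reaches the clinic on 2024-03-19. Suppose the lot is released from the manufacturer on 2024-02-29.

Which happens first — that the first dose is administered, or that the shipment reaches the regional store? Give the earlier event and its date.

The shipment reaches the clinic: Mar 19, 2024.
The vials are thawed: Mar 19, 2024 + 44 days = May 2, 2024.
The first dose is administered: May 2, 2024 + 27 days = May 29, 2024.
The lot is released from the manufacturer: Feb 29, 2024.
The shipment reaches the regional store: Feb 29, 2024 + 6 days = Mar 6, 2024.
Comparing: the first dose is administered on May 29, 2024 vs the shipment reaches the regional store on Mar 6, 2024. Earlier: the shipment reaches the regional store.

The shipment reaches the regional store — 2024-03-06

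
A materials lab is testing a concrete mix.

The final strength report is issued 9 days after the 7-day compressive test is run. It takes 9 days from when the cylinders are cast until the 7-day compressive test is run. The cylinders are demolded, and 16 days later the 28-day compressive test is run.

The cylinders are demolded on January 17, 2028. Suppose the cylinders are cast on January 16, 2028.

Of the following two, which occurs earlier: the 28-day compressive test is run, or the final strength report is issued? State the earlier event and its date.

The cylinders are demolded: Jan 17, 2028.
The 28-day compressive test is run: Jan 17, 2028 + 16 days = Feb 2, 2028.
The cylinders are cast: Jan 16, 2028.
The 7-day compressive test is run: Jan 16, 2028 + 9 days = Jan 25, 2028.
The final strength report is issued: Jan 25, 2028 + 9 days = Feb 3, 2028.
Comparing: the 28-day compressive test is run on Feb 2, 2028 vs the final strength report is issued on Feb 3, 2028. Earlier: the 28-day compressive test is run.

The 28-day compressive test is run — February 2, 2028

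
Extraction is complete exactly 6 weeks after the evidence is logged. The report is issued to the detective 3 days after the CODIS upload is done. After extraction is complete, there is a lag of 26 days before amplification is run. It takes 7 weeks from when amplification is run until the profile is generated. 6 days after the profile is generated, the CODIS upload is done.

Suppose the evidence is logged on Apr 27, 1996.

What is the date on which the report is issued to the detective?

The evidence is logged: Apr 27, 1996.
Extraction is complete: Apr 27, 1996 + 6 weeks = Jun 8, 1996.
Amplification is run: Jun 8, 1996 + 26 days = Jul 4, 1996.
The profile is generated: Jul 4, 1996 + 7 weeks = Aug 22, 1996.
The CODIS upload is done: Aug 22, 1996 + 6 days = Aug 28, 1996.
The report is issued to the detective: Aug 28, 1996 + 3 days = Aug 31, 1996.

Aug 31, 1996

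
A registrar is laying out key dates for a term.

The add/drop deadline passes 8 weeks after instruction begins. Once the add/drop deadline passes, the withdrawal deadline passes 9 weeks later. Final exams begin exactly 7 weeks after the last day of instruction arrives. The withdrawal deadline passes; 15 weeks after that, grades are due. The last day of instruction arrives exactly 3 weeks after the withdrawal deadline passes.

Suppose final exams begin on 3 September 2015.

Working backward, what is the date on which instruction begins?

26 February 2015

Final exams begin: Sep 3, 2015.
The last day of instruction arrives: Sep 3, 2015 − 7 weeks = Jul 16, 2015.
The withdrawal deadline passes: Jul 16, 2015 − 3 weeks = Jun 25, 2015.
The add/drop deadline passes: Jun 25, 2015 − 9 weeks = Apr 23, 2015.
Instruction begins: Apr 23, 2015 − 8 weeks = Feb 26, 2015.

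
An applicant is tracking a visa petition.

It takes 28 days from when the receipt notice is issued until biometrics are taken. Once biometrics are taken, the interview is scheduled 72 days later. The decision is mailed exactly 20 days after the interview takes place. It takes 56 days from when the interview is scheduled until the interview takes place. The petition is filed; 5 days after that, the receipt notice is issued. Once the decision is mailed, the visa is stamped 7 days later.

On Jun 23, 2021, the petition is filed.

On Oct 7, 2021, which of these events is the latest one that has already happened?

The interview is scheduled

The petition is filed: Jun 23, 2021.
The receipt notice is issued: Jun 23, 2021 + 5 days = Jun 28, 2021.
Biometrics are taken: Jun 28, 2021 + 28 days = Jul 26, 2021.
The interview is scheduled: Jul 26, 2021 + 72 days = Oct 6, 2021.
The interview takes place: Oct 6, 2021 + 56 days = Dec 1, 2021.
The decision is mailed: Dec 1, 2021 + 20 days = Dec 21, 2021.
The visa is stamped: Dec 21, 2021 + 7 days = Dec 28, 2021.
Oct 7, 2021 falls between when the interview is scheduled (Oct 6, 2021) and when the interview takes place (Dec 1, 2021).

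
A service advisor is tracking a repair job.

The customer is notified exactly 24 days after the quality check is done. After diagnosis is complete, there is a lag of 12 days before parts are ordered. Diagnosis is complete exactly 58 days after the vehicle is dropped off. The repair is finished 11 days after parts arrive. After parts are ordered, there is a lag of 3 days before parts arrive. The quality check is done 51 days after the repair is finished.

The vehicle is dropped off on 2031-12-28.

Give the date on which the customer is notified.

2032-06-04

The vehicle is dropped off: Dec 28, 2031.
Diagnosis is complete: Dec 28, 2031 + 58 days = Feb 24, 2032.
Parts are ordered: Feb 24, 2032 + 12 days = Mar 7, 2032.
Parts arrive: Mar 7, 2032 + 3 days = Mar 10, 2032.
The repair is finished: Mar 10, 2032 + 11 days = Mar 21, 2032.
The quality check is done: Mar 21, 2032 + 51 days = May 11, 2032.
The customer is notified: May 11, 2032 + 24 days = Jun 4, 2032.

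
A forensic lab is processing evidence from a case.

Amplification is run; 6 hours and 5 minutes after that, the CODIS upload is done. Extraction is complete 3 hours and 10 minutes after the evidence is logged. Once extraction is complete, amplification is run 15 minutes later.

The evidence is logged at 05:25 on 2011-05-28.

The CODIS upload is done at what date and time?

14:55 on 2011-05-28

The evidence is logged: 05:25 May 28, 2011.
Extraction is complete: 05:25 May 28, 2011 + 3h10m = 08:35 May 28, 2011.
Amplification is run: 08:35 May 28, 2011 + 15m = 08:50 May 28, 2011.
The CODIS upload is done: 08:50 May 28, 2011 + 6h05m = 14:55 May 28, 2011.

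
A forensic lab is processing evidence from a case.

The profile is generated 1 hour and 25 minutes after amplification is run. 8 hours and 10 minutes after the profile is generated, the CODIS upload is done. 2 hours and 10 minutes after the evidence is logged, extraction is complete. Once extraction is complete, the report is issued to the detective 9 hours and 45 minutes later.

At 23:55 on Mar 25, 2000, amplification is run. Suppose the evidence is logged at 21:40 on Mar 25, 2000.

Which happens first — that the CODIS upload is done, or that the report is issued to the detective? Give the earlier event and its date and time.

The CODIS upload is done — 09:30 on Mar 26, 2000

Amplification is run: 23:55 Mar 25, 2000.
The profile is generated: 23:55 Mar 25, 2000 + 1h25m = 01:20 Mar 26, 2000.
The CODIS upload is done: 01:20 Mar 26, 2000 + 8h10m = 09:30 Mar 26, 2000.
The evidence is logged: 21:40 Mar 25, 2000.
Extraction is complete: 21:40 Mar 25, 2000 + 2h10m = 23:50 Mar 25, 2000.
The report is issued to the detective: 23:50 Mar 25, 2000 + 9h45m = 09:35 Mar 26, 2000.
Comparing: the CODIS upload is done at 09:30 Mar 26, 2000 vs the report is issued to the detective at 09:35 Mar 26, 2000. Earlier: the CODIS upload is done.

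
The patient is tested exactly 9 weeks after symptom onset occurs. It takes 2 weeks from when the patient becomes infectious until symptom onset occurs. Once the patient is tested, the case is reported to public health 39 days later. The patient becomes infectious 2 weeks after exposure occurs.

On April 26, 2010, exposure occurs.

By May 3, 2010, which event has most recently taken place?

Exposure occurs: Apr 26, 2010.
The patient becomes infectious: Apr 26, 2010 + 2 weeks = May 10, 2010.
Symptom onset occurs: May 10, 2010 + 2 weeks = May 24, 2010.
The patient is tested: May 24, 2010 + 9 weeks = Jul 26, 2010.
The case is reported to public health: Jul 26, 2010 + 39 days = Sep 3, 2010.
May 3, 2010 falls between when exposure occurs (Apr 26, 2010) and when the patient becomes infectious (May 10, 2010).

Exposure occurs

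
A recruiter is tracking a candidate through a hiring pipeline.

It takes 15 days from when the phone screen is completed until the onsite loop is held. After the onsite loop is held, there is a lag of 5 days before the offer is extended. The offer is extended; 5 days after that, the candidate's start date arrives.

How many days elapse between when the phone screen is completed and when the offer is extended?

Causal path: the phone screen is completed → the onsite loop is held → the offer is extended.
Total delay along the path: 15 + 5 = 20 days.

20 days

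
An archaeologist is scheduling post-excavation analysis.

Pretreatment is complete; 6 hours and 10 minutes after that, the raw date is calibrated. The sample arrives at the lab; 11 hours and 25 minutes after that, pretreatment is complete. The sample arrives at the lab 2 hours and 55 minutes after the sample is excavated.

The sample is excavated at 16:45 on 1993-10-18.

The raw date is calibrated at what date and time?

The sample is excavated: 16:45 Oct 18, 1993.
The sample arrives at the lab: 16:45 Oct 18, 1993 + 2h55m = 19:40 Oct 18, 1993.
Pretreatment is complete: 19:40 Oct 18, 1993 + 11h25m = 07:05 Oct 19, 1993.
The raw date is calibrated: 07:05 Oct 19, 1993 + 6h10m = 13:15 Oct 19, 1993.

13:15 on 1993-10-19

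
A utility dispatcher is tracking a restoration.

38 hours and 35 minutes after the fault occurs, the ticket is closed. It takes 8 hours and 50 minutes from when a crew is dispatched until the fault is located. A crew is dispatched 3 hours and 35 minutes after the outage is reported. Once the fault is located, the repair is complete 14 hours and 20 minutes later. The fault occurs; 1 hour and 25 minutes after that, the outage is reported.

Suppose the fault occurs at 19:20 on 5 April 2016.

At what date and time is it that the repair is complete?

The fault occurs: 19:20 Apr 5, 2016.
The outage is reported: 19:20 Apr 5, 2016 + 1h25m = 20:45 Apr 5, 2016.
A crew is dispatched: 20:45 Apr 5, 2016 + 3h35m = 00:20 Apr 6, 2016.
The fault is located: 00:20 Apr 6, 2016 + 8h50m = 09:10 Apr 6, 2016.
The repair is complete: 09:10 Apr 6, 2016 + 14h20m = 23:30 Apr 6, 2016.

23:30 on 6 April 2016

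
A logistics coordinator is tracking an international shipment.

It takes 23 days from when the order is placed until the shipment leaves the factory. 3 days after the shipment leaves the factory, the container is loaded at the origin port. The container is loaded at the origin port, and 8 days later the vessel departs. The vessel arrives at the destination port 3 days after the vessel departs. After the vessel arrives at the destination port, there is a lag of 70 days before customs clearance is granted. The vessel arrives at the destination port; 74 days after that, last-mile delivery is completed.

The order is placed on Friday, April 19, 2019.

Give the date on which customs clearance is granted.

The order is placed: Apr 19, 2019.
The shipment leaves the factory: Apr 19, 2019 + 23 days = May 12, 2019.
The container is loaded at the origin port: May 12, 2019 + 3 days = May 15, 2019.
The vessel departs: May 15, 2019 + 8 days = May 23, 2019.
The vessel arrives at the destination port: May 23, 2019 + 3 days = May 26, 2019.
Customs clearance is granted: May 26, 2019 + 70 days = Aug 4, 2019.

Sunday, August 4, 2019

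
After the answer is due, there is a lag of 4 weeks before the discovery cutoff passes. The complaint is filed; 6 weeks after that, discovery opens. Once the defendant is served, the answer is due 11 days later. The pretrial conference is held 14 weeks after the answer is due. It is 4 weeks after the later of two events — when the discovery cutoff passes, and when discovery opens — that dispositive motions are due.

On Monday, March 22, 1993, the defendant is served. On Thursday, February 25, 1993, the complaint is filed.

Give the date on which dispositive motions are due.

The defendant is served: Mar 22, 1993.
The answer is due: Mar 22, 1993 + 11 days = Apr 2, 1993.
The discovery cutoff passes: Apr 2, 1993 + 4 weeks = Apr 30, 1993.
The complaint is filed: Feb 25, 1993.
Discovery opens: Feb 25, 1993 + 6 weeks = Apr 8, 1993.
Both prerequisites met — the discovery cutoff passes (Apr 30, 1993), discovery opens (Apr 8, 1993); the later is Apr 30, 1993.
Dispositive motions are due: Apr 30, 1993 + 4 weeks = May 28, 1993.

Friday, May 28, 1993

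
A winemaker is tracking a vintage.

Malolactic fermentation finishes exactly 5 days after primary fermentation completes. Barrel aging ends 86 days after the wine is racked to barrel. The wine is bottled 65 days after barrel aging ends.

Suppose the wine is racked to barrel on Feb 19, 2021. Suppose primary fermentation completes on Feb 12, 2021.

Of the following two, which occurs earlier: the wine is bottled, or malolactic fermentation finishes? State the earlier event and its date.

Malolactic fermentation finishes — Feb 17, 2021

The wine is racked to barrel: Feb 19, 2021.
Barrel aging ends: Feb 19, 2021 + 86 days = May 16, 2021.
The wine is bottled: May 16, 2021 + 65 days = Jul 20, 2021.
Primary fermentation completes: Feb 12, 2021.
Malolactic fermentation finishes: Feb 12, 2021 + 5 days = Feb 17, 2021.
Comparing: the wine is bottled on Jul 20, 2021 vs malolactic fermentation finishes on Feb 17, 2021. Earlier: malolactic fermentation finishes.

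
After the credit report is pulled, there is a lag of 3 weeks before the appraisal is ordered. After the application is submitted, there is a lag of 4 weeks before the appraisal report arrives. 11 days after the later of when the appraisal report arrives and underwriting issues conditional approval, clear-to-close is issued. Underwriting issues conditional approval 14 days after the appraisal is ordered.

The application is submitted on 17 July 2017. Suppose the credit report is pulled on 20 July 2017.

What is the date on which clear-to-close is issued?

The application is submitted: Jul 17, 2017.
The appraisal report arrives: Jul 17, 2017 + 4 weeks = Aug 14, 2017.
The credit report is pulled: Jul 20, 2017.
The appraisal is ordered: Jul 20, 2017 + 3 weeks = Aug 10, 2017.
Underwriting issues conditional approval: Aug 10, 2017 + 14 days = Aug 24, 2017.
Both prerequisites met — the appraisal report arrives (Aug 14, 2017), underwriting issues conditional approval (Aug 24, 2017); the later is Aug 24, 2017.
Clear-to-close is issued: Aug 24, 2017 + 11 days = Sep 4, 2017.

4 September 2017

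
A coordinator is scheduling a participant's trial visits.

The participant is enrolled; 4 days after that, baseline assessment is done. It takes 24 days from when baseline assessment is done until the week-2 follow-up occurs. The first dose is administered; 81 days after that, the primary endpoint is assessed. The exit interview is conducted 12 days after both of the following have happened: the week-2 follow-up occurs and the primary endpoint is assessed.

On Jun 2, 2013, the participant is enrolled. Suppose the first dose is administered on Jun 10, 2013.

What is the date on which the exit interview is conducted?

The participant is enrolled: Jun 2, 2013.
Baseline assessment is done: Jun 2, 2013 + 4 days = Jun 6, 2013.
The week-2 follow-up occurs: Jun 6, 2013 + 24 days = Jun 30, 2013.
The first dose is administered: Jun 10, 2013.
The primary endpoint is assessed: Jun 10, 2013 + 81 days = Aug 30, 2013.
Both prerequisites met — the week-2 follow-up occurs (Jun 30, 2013), the primary endpoint is assessed (Aug 30, 2013); the later is Aug 30, 2013.
The exit interview is conducted: Aug 30, 2013 + 12 days = Sep 11, 2013.

Sep 11, 2013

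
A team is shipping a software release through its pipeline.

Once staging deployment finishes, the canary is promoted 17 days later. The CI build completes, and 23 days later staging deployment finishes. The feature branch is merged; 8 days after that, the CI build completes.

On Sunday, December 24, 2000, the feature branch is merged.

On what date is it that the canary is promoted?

The feature branch is merged: Dec 24, 2000.
The CI build completes: Dec 24, 2000 + 8 days = Jan 1, 2001.
Staging deployment finishes: Jan 1, 2001 + 23 days = Jan 24, 2001.
The canary is promoted: Jan 24, 2001 + 17 days = Feb 10, 2001.

Saturday, February 10, 2001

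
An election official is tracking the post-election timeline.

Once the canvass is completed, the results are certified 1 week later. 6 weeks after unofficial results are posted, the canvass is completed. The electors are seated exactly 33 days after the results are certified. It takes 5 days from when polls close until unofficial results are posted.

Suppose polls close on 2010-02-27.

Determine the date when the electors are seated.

Polls close: Feb 27, 2010.
Unofficial results are posted: Feb 27, 2010 + 5 days = Mar 4, 2010.
The canvass is completed: Mar 4, 2010 + 6 weeks = Apr 15, 2010.
The results are certified: Apr 15, 2010 + 1 week = Apr 22, 2010.
The electors are seated: Apr 22, 2010 + 33 days = May 25, 2010.

2010-05-25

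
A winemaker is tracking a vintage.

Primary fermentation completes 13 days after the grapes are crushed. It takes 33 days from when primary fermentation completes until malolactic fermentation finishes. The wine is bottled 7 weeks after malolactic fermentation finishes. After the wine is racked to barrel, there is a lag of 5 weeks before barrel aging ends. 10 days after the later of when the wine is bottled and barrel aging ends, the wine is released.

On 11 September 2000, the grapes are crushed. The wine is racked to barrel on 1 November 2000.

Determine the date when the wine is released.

The grapes are crushed: Sep 11, 2000.
Primary fermentation completes: Sep 11, 2000 + 13 days = Sep 24, 2000.
Malolactic fermentation finishes: Sep 24, 2000 + 33 days = Oct 27, 2000.
The wine is bottled: Oct 27, 2000 + 7 weeks = Dec 15, 2000.
The wine is racked to barrel: Nov 1, 2000.
Barrel aging ends: Nov 1, 2000 + 5 weeks = Dec 6, 2000.
Both prerequisites met — the wine is bottled (Dec 15, 2000), barrel aging ends (Dec 6, 2000); the later is Dec 15, 2000.
The wine is released: Dec 15, 2000 + 10 days = Dec 25, 2000.

25 December 2000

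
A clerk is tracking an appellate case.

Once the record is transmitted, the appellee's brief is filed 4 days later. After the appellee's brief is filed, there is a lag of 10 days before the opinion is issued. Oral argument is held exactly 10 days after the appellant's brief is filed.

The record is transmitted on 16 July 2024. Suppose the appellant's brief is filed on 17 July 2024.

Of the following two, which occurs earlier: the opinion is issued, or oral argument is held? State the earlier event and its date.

Oral argument is held — 27 July 2024

The record is transmitted: Jul 16, 2024.
The appellee's brief is filed: Jul 16, 2024 + 4 days = Jul 20, 2024.
The opinion is issued: Jul 20, 2024 + 10 days = Jul 30, 2024.
The appellant's brief is filed: Jul 17, 2024.
Oral argument is held: Jul 17, 2024 + 10 days = Jul 27, 2024.
Comparing: the opinion is issued on Jul 30, 2024 vs oral argument is held on Jul 27, 2024. Earlier: oral argument is held.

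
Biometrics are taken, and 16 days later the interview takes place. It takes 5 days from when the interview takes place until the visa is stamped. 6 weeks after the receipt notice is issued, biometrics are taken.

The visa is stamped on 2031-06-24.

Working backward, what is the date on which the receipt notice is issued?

2031-04-22

The visa is stamped: Jun 24, 2031.
The interview takes place: Jun 24, 2031 − 5 days = Jun 19, 2031.
Biometrics are taken: Jun 19, 2031 − 16 days = Jun 3, 2031.
The receipt notice is issued: Jun 3, 2031 − 6 weeks = Apr 22, 2031.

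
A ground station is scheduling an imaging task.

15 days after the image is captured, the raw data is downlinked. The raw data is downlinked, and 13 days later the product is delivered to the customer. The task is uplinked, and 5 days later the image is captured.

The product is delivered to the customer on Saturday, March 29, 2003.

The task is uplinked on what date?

Monday, February 24, 2003

The product is delivered to the customer: Mar 29, 2003.
The raw data is downlinked: Mar 29, 2003 − 13 days = Mar 16, 2003.
The image is captured: Mar 16, 2003 − 15 days = Mar 1, 2003.
The task is uplinked: Mar 1, 2003 − 5 days = Feb 24, 2003.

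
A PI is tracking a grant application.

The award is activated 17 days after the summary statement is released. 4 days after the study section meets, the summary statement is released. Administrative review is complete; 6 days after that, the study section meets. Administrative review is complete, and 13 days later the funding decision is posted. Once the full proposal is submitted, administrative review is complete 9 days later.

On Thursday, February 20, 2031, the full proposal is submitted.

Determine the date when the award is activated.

Friday, March 28, 2031

The full proposal is submitted: Feb 20, 2031.
Administrative review is complete: Feb 20, 2031 + 9 days = Mar 1, 2031.
The study section meets: Mar 1, 2031 + 6 days = Mar 7, 2031.
The summary statement is released: Mar 7, 2031 + 4 days = Mar 11, 2031.
The award is activated: Mar 11, 2031 + 17 days = Mar 28, 2031.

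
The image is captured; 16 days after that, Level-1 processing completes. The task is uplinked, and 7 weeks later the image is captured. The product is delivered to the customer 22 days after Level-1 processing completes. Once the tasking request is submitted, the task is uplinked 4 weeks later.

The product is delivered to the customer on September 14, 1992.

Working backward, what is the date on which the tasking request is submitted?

The product is delivered to the customer: Sep 14, 1992.
Level-1 processing completes: Sep 14, 1992 − 22 days = Aug 23, 1992.
The image is captured: Aug 23, 1992 − 16 days = Aug 7, 1992.
The task is uplinked: Aug 7, 1992 − 7 weeks = Jun 19, 1992.
The tasking request is submitted: Jun 19, 1992 − 4 weeks = May 22, 1992.

May 22, 1992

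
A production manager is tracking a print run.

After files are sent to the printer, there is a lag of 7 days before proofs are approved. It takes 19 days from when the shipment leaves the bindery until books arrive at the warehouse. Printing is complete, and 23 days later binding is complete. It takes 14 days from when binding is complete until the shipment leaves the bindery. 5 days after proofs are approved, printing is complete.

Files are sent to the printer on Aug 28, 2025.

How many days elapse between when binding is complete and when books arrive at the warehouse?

Causal path: binding is complete → the shipment leaves the bindery → books arrive at the warehouse.
Total delay along the path: 14 + 19 = 33 days.

33 days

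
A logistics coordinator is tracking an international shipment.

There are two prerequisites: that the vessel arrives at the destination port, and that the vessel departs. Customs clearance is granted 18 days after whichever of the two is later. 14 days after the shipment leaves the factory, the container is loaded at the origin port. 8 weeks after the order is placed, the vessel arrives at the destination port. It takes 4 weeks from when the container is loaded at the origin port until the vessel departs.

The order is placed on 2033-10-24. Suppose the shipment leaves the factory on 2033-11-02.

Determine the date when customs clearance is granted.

2034-01-06

The order is placed: Oct 24, 2033.
The vessel arrives at the destination port: Oct 24, 2033 + 8 weeks = Dec 19, 2033.
The shipment leaves the factory: Nov 2, 2033.
The container is loaded at the origin port: Nov 2, 2033 + 14 days = Nov 16, 2033.
The vessel departs: Nov 16, 2033 + 4 weeks = Dec 14, 2033.
Both prerequisites met — the vessel arrives at the destination port (Dec 19, 2033), the vessel departs (Dec 14, 2033); the later is Dec 19, 2033.
Customs clearance is granted: Dec 19, 2033 + 18 days = Jan 6, 2034.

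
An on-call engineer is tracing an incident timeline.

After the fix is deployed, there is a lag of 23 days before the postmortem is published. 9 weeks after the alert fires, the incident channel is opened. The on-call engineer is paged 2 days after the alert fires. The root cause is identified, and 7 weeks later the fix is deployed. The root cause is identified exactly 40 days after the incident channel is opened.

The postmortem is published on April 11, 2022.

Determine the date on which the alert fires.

October 18, 2021

The postmortem is published: Apr 11, 2022.
The fix is deployed: Apr 11, 2022 − 23 days = Mar 19, 2022.
The root cause is identified: Mar 19, 2022 − 7 weeks = Jan 29, 2022.
The incident channel is opened: Jan 29, 2022 − 40 days = Dec 20, 2021.
The alert fires: Dec 20, 2021 − 9 weeks = Oct 18, 2021.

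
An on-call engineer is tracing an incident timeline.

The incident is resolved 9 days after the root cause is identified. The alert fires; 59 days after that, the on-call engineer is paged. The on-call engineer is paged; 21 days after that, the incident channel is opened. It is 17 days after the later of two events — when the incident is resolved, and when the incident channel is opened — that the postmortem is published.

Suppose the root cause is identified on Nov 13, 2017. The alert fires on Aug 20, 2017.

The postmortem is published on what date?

The root cause is identified: Nov 13, 2017.
The incident is resolved: Nov 13, 2017 + 9 days = Nov 22, 2017.
The alert fires: Aug 20, 2017.
The on-call engineer is paged: Aug 20, 2017 + 59 days = Oct 18, 2017.
The incident channel is opened: Oct 18, 2017 + 21 days = Nov 8, 2017.
Both prerequisites met — the incident is resolved (Nov 22, 2017), the incident channel is opened (Nov 8, 2017); the later is Nov 22, 2017.
The postmortem is published: Nov 22, 2017 + 17 days = Dec 9, 2017.

Dec 9, 2017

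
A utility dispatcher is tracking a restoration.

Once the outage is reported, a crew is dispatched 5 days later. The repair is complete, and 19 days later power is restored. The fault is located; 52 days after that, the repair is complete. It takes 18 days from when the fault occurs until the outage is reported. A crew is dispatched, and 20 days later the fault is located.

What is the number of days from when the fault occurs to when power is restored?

Causal path: the fault occurs → the outage is reported → a crew is dispatched → the fault is located → the repair is complete → power is restored.
Total delay along the path: 18 + 5 + 20 + 52 + 19 = 114 days.

114 days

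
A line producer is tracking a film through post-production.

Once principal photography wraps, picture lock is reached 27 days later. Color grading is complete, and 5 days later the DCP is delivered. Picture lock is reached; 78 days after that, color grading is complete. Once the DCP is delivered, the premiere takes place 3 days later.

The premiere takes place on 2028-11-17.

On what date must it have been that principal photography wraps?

2028-07-27

The premiere takes place: Nov 17, 2028.
The DCP is delivered: Nov 17, 2028 − 3 days = Nov 14, 2028.
Color grading is complete: Nov 14, 2028 − 5 days = Nov 9, 2028.
Picture lock is reached: Nov 9, 2028 − 78 days = Aug 23, 2028.
Principal photography wraps: Aug 23, 2028 − 27 days = Jul 27, 2028.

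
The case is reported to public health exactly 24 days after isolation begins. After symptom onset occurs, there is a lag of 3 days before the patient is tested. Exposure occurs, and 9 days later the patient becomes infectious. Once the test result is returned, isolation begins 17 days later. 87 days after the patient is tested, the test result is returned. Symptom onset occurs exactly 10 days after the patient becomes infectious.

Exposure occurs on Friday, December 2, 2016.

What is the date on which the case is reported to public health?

Monday, May 1, 2017

Exposure occurs: Dec 2, 2016.
The patient becomes infectious: Dec 2, 2016 + 9 days = Dec 11, 2016.
Symptom onset occurs: Dec 11, 2016 + 10 days = Dec 21, 2016.
The patient is tested: Dec 21, 2016 + 3 days = Dec 24, 2016.
The test result is returned: Dec 24, 2016 + 87 days = Mar 21, 2017.
Isolation begins: Mar 21, 2017 + 17 days = Apr 7, 2017.
The case is reported to public health: Apr 7, 2017 + 24 days = May 1, 2017.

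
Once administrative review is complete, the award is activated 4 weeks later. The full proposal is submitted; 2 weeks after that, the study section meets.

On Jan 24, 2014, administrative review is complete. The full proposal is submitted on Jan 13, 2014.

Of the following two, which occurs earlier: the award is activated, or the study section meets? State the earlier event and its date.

The study section meets — Jan 27, 2014

Administrative review is complete: Jan 24, 2014.
The award is activated: Jan 24, 2014 + 4 weeks = Feb 21, 2014.
The full proposal is submitted: Jan 13, 2014.
The study section meets: Jan 13, 2014 + 2 weeks = Jan 27, 2014.
Comparing: the award is activated on Feb 21, 2014 vs the study section meets on Jan 27, 2014. Earlier: the study section meets.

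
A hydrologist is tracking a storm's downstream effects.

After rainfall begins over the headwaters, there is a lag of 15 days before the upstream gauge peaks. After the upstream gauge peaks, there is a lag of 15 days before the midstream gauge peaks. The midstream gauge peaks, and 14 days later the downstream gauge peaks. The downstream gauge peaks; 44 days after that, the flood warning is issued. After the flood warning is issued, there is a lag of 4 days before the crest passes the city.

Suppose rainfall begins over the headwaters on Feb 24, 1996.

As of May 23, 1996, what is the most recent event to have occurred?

The flood warning is issued

Rainfall begins over the headwaters: Feb 24, 1996.
The upstream gauge peaks: Feb 24, 1996 + 15 days = Mar 10, 1996.
The midstream gauge peaks: Mar 10, 1996 + 15 days = Mar 25, 1996.
The downstream gauge peaks: Mar 25, 1996 + 14 days = Apr 8, 1996.
The flood warning is issued: Apr 8, 1996 + 44 days = May 22, 1996.
The crest passes the city: May 22, 1996 + 4 days = May 26, 1996.
May 23, 1996 falls between when the flood warning is issued (May 22, 1996) and when the crest passes the city (May 26, 1996).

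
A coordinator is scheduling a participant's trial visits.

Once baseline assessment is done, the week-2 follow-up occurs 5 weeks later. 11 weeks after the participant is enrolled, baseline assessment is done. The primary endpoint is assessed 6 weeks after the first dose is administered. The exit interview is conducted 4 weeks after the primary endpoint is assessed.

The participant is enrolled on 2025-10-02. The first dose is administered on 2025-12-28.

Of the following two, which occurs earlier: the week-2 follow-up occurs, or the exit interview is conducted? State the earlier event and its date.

The week-2 follow-up occurs — 2026-01-22

The participant is enrolled: Oct 2, 2025.
Baseline assessment is done: Oct 2, 2025 + 11 weeks = Dec 18, 2025.
The week-2 follow-up occurs: Dec 18, 2025 + 5 weeks = Jan 22, 2026.
The first dose is administered: Dec 28, 2025.
The primary endpoint is assessed: Dec 28, 2025 + 6 weeks = Feb 8, 2026.
The exit interview is conducted: Feb 8, 2026 + 4 weeks = Mar 8, 2026.
Comparing: the week-2 follow-up occurs on Jan 22, 2026 vs the exit interview is conducted on Mar 8, 2026. Earlier: the week-2 follow-up occurs.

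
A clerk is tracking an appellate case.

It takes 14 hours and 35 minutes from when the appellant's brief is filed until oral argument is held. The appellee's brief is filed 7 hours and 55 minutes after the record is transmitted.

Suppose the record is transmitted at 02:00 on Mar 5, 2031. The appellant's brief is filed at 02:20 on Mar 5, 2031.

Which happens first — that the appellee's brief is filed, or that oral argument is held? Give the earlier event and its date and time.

The appellee's brief is filed — 09:55 on Mar 5, 2031

The record is transmitted: 02:00 Mar 5, 2031.
The appellee's brief is filed: 02:00 Mar 5, 2031 + 7h55m = 09:55 Mar 5, 2031.
The appellant's brief is filed: 02:20 Mar 5, 2031.
Oral argument is held: 02:20 Mar 5, 2031 + 14h35m = 16:55 Mar 5, 2031.
Comparing: the appellee's brief is filed at 09:55 Mar 5, 2031 vs oral argument is held at 16:55 Mar 5, 2031. Earlier: the appellee's brief is filed.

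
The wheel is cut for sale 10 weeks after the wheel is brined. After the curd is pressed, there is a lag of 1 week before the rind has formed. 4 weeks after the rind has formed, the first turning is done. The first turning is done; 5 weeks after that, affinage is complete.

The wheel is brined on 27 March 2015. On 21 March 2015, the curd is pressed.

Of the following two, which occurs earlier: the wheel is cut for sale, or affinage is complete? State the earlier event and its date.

The wheel is brined: Mar 27, 2015.
The wheel is cut for sale: Mar 27, 2015 + 10 weeks = Jun 5, 2015.
The curd is pressed: Mar 21, 2015.
The rind has formed: Mar 21, 2015 + 1 week = Mar 28, 2015.
The first turning is done: Mar 28, 2015 + 4 weeks = Apr 25, 2015.
Affinage is complete: Apr 25, 2015 + 5 weeks = May 30, 2015.
Comparing: the wheel is cut for sale on Jun 5, 2015 vs affinage is complete on May 30, 2015. Earlier: affinage is complete.

Affinage is complete — 30 May 2015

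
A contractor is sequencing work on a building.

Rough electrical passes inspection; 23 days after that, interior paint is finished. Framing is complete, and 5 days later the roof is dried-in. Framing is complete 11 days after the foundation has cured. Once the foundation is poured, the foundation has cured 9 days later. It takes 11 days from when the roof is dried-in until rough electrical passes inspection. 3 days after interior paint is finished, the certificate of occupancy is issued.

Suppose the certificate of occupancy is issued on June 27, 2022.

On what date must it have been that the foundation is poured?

April 26, 2022

The certificate of occupancy is issued: Jun 27, 2022.
Interior paint is finished: Jun 27, 2022 − 3 days = Jun 24, 2022.
Rough electrical passes inspection: Jun 24, 2022 − 23 days = Jun 1, 2022.
The roof is dried-in: Jun 1, 2022 − 11 days = May 21, 2022.
Framing is complete: May 21, 2022 − 5 days = May 16, 2022.
The foundation has cured: May 16, 2022 − 11 days = May 5, 2022.
The foundation is poured: May 5, 2022 − 9 days = Apr 26, 2022.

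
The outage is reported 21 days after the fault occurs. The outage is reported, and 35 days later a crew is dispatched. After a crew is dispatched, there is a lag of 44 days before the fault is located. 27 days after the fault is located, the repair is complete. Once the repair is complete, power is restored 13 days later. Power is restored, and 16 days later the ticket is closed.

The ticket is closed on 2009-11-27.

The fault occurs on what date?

2009-06-24

The ticket is closed: Nov 27, 2009.
Power is restored: Nov 27, 2009 − 16 days = Nov 11, 2009.
The repair is complete: Nov 11, 2009 − 13 days = Oct 29, 2009.
The fault is located: Oct 29, 2009 − 27 days = Oct 2, 2009.
A crew is dispatched: Oct 2, 2009 − 44 days = Aug 19, 2009.
The outage is reported: Aug 19, 2009 − 35 days = Jul 15, 2009.
The fault occurs: Jul 15, 2009 − 21 days = Jun 24, 2009.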